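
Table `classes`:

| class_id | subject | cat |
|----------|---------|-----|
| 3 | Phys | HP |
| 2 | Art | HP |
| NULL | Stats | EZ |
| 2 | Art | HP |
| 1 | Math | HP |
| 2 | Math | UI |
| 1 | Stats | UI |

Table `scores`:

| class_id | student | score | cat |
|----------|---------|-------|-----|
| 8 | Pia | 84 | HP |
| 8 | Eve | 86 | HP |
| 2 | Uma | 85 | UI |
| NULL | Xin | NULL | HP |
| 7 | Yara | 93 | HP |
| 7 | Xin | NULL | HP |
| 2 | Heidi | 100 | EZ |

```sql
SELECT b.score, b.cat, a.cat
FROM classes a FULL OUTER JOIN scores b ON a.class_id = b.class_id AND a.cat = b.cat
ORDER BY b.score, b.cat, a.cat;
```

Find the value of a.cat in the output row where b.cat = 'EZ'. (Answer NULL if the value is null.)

NULL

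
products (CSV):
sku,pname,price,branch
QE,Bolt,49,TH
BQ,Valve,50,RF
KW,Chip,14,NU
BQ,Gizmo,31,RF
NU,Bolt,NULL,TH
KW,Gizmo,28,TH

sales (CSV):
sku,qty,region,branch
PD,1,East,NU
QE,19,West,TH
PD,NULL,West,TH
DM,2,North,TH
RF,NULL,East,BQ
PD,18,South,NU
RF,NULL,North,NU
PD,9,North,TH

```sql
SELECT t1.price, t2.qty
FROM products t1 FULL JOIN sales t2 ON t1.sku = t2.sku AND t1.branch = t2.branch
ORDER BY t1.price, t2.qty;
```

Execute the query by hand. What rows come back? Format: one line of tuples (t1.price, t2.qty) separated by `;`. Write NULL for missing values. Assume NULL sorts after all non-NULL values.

FULL OUTER JOIN keeps every row from both sides; unmatched rows get NULL for the other side's columns.
Matching on t1.sku = t2.sku AND t1.branch = t2.branch.
Matched pairs: 1; unmatched t1 rows kept: 5; unmatched t2 rows kept: 7.

(14, NULL); (28, NULL); (31, NULL); (49, 19); (50, NULL); (NULL, 1); (NULL, 2); (NULL, 9); (NULL, 18); (NULL, NULL); (NULL, NULL); (NULL, NULL); (NULL, NULL)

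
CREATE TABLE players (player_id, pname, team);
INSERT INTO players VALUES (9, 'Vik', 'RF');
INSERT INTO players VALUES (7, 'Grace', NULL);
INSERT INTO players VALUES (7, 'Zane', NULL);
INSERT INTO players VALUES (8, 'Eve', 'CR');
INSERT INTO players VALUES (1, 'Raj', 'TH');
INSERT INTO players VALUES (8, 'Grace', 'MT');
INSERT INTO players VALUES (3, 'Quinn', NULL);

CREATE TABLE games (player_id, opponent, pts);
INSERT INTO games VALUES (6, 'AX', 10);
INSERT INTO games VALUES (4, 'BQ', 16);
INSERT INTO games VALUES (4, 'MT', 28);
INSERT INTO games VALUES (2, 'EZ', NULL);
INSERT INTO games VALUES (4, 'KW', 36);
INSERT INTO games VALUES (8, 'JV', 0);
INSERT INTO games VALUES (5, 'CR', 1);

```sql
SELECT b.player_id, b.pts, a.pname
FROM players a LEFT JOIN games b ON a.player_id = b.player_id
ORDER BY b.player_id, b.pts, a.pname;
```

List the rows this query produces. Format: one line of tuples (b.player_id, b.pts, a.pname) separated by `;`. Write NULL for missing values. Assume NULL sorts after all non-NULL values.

LEFT JOIN keeps every row from `players`; unmatched rows get NULL for `games`'s columns.
Matching on a.player_id = b.player_id.
Matched pairs: 2; unmatched a rows kept: 5.

(8, 0, Eve); (8, 0, Grace); (NULL, NULL, Grace); (NULL, NULL, Quinn); (NULL, NULL, Raj); (NULL, NULL, Vik); (NULL, NULL, Zane)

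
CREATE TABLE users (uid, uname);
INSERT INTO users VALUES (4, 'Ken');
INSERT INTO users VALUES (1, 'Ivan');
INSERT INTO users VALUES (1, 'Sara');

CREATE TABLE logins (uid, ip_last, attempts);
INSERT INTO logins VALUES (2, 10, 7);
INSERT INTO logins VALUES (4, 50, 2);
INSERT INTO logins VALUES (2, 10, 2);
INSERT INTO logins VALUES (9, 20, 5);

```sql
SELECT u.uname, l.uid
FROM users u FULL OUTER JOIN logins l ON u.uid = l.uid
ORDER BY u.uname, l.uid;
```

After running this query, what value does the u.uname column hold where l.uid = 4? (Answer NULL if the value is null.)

FULL OUTER JOIN keeps every row from both sides; unmatched rows get NULL for the other side's columns.
Matching on u.uid = l.uid.
Matched pairs: 1; unmatched u rows kept: 2; unmatched l rows kept: 3.

Ken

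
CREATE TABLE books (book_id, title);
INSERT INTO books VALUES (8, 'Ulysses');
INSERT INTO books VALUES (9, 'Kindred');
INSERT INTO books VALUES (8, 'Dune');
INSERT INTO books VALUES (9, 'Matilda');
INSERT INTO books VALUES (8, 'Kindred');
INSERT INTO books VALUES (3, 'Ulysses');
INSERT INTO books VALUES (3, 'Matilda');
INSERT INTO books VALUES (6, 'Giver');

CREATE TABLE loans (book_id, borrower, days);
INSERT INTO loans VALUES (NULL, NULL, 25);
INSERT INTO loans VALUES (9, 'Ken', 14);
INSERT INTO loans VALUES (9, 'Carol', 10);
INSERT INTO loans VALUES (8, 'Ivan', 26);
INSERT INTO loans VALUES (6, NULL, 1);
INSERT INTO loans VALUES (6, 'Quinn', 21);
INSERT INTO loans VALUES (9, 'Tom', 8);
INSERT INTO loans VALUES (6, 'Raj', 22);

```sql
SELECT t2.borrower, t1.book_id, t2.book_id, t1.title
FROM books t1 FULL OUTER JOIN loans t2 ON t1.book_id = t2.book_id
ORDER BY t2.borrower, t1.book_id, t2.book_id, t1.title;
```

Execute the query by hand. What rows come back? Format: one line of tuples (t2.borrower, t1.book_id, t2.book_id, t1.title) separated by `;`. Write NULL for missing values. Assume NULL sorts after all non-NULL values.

FULL OUTER JOIN keeps every row from both sides; unmatched rows get NULL for the other side's columns.
Matching on t1.book_id = t2.book_id. A NULL in a compared column never satisfies the condition.
- t1 row (book_id=8): matches 1 t2 row(s) → 1 output row(s).
- t1 row (book_id=9): matches 3 t2 row(s) → 3 output row(s).
- t1 row (book_id=8): matches 1 t2 row(s) → 1 output row(s).
- t1 row (book_id=9): matches 3 t2 row(s) → 3 output row(s).
- t1 row (book_id=8): matches 1 t2 row(s) → 1 output row(s).
- t1 row (book_id=3): no match → kept, t2 columns NULL.
- t1 row (book_id=3): no match → kept, t2 columns NULL.
- t1 row (book_id=6): matches 3 t2 row(s) → 3 output row(s).
- 1 row(s) from t2 found no t1 partner → padded with NULL.

(Carol, 9, 9, Kindred); (Carol, 9, 9, Matilda); (Ivan, 8, 8, Dune); (Ivan, 8, 8, Kindred); (Ivan, 8, 8, Ulysses); (Ken, 9, 9, Kindred); (Ken, 9, 9, Matilda); (Quinn, 6, 6, Giver); (Raj, 6, 6, Giver); (Tom, 9, 9, Kindred); (Tom, 9, 9, Matilda); (NULL, 3, NULL, Matilda); (NULL, 3, NULL, Ulysses); (NULL, 6, 6, Giver); (NULL, NULL, NULL, NULL)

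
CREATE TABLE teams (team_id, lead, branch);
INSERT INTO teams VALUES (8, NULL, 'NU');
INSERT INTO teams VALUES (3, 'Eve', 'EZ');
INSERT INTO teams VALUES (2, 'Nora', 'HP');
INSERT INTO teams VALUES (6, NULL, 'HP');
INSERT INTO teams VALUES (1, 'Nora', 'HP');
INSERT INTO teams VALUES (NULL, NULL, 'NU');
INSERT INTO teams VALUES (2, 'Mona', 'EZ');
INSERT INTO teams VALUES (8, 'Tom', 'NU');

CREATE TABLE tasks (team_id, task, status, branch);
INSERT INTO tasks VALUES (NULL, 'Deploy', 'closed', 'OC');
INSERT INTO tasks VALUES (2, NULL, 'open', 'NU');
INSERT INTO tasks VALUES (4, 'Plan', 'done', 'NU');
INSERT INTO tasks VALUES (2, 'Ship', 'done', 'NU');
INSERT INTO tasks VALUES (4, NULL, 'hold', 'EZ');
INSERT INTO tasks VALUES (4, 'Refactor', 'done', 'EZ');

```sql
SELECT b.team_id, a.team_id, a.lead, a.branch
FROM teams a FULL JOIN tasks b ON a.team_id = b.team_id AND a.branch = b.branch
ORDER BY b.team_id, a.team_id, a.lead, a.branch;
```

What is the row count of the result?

FULL OUTER JOIN keeps every row from both sides; unmatched rows get NULL for the other side's columns.
Matching on a.team_id = b.team_id AND a.branch = b.branch. A NULL in a compared column never satisfies the condition.
Matched pairs: 0; unmatched a rows kept: 8; unmatched b rows kept: 6.
Total: 0 matched + 14 padded = 14 rows.

14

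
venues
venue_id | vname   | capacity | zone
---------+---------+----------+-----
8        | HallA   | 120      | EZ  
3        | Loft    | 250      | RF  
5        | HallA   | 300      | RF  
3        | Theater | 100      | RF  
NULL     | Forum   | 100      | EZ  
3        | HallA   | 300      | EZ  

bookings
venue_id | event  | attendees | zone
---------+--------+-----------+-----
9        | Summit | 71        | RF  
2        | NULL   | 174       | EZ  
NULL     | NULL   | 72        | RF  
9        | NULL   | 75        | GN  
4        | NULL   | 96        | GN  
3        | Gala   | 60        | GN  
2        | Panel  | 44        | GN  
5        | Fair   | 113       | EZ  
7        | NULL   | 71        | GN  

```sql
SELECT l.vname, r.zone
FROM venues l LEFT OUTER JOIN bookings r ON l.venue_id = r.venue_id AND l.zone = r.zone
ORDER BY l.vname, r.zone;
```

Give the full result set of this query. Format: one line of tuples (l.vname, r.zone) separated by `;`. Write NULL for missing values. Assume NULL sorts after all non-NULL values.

(Forum, NULL); (HallA, NULL); (HallA, NULL); (HallA, NULL); (Loft, NULL); (Theater, NULL)

LEFT JOIN keeps every row from `venues`; unmatched rows get NULL for `bookings`'s columns.
Matching on l.venue_id = r.venue_id AND l.zone = r.zone. A NULL in a compared column never satisfies the condition.
Matched pairs: 0; unmatched l rows kept: 6.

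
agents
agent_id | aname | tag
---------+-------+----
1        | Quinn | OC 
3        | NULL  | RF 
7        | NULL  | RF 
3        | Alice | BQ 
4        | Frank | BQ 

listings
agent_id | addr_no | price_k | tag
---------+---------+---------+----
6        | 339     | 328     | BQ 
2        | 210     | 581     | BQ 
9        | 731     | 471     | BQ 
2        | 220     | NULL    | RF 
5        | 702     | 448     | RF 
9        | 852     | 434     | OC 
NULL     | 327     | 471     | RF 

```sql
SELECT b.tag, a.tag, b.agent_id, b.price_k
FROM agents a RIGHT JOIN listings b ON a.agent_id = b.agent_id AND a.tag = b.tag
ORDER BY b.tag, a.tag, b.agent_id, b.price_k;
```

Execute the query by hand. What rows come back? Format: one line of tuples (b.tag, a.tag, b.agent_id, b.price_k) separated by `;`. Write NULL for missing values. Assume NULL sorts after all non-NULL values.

RIGHT JOIN keeps every row from `listings`; unmatched rows get NULL for `agents`'s columns.
Matching on a.agent_id = b.agent_id AND a.tag = b.tag. A NULL in a compared column never satisfies the condition.
Matched pairs: 0; unmatched b rows kept: 7.

(BQ, NULL, 2, 581); (BQ, NULL, 6, 328); (BQ, NULL, 9, 471); (OC, NULL, 9, 434); (RF, NULL, 2, NULL); (RF, NULL, 5, 448); (RF, NULL, NULL, 471)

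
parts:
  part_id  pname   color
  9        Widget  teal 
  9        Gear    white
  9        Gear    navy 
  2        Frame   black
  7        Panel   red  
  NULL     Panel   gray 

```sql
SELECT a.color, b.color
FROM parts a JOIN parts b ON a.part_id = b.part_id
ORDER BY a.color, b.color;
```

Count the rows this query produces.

11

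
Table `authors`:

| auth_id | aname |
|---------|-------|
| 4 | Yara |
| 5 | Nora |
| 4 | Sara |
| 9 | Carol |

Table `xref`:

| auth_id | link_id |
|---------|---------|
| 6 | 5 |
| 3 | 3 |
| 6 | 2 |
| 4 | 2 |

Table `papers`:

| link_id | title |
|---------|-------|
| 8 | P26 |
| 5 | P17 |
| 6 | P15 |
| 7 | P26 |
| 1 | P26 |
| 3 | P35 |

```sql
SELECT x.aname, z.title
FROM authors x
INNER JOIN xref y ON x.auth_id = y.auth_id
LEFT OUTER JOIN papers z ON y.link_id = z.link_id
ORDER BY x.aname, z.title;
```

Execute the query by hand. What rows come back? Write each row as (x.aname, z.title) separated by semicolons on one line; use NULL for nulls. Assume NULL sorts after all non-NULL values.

Evaluate left to right. First `authors x INNER JOIN xref y` on auth_id: 2 row(s).
Then LEFT JOIN `papers z` on link_id: each of those 2 rows is kept; rows whose y.link_id has no match in z get NULL for z's columns.

(Sara, NULL); (Yara, NULL)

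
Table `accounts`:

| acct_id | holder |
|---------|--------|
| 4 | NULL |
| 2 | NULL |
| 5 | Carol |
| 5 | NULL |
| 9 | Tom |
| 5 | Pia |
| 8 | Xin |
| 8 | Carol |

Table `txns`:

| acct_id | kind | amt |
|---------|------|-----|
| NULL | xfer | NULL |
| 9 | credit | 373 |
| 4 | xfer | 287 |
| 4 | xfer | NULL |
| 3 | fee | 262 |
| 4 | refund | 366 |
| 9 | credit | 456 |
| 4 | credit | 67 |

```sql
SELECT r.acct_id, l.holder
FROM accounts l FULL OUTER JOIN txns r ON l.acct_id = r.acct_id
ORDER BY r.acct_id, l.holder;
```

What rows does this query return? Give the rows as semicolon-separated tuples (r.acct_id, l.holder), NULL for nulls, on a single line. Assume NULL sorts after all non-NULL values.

FULL OUTER JOIN keeps every row from both sides; unmatched rows get NULL for the other side's columns.
Matching on l.acct_id = r.acct_id. A NULL in a compared column never satisfies the condition.
Matched pairs: 6; unmatched l rows kept: 6; unmatched r rows kept: 2.

(3, NULL); (4, NULL); (4, NULL); (4, NULL); (4, NULL); (9, Tom); (9, Tom); (NULL, Carol); (NULL, Carol); (NULL, Pia); (NULL, Xin); (NULL, NULL); (NULL, NULL); (NULL, NULL)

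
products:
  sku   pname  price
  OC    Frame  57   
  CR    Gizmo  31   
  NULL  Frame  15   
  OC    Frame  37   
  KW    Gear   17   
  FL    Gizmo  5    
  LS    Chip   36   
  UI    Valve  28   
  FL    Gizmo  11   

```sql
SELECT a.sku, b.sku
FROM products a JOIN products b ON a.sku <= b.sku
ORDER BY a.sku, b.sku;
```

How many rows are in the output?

38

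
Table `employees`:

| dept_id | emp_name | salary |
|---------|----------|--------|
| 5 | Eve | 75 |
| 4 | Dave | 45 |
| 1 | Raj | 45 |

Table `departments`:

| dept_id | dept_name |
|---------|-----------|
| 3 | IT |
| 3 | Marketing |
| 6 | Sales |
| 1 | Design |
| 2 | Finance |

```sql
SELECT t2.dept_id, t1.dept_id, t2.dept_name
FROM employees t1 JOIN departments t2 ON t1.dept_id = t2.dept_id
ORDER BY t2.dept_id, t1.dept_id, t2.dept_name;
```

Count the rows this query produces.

INNER JOIN keeps only pairs where the ON condition holds.
Matching on t1.dept_id = t2.dept_id.
- dept_id=5: no matching t2 row, dropped.
- dept_id=4: no matching t2 row, dropped.
- dept_id=1: 1 matching t2 row(s), so 1 row(s) emitted.
Total: 1 rows.

1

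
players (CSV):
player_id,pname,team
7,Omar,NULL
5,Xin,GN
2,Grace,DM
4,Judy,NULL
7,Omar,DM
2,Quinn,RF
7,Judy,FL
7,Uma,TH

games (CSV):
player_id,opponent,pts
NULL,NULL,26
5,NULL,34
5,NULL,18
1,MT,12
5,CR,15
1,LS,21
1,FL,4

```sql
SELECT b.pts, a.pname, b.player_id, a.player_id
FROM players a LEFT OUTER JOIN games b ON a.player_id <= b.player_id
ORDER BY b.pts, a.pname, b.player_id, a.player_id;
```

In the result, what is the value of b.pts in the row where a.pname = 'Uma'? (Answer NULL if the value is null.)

NULL

LEFT JOIN keeps every row from `players`; unmatched rows get NULL for `games`'s columns.
Matching on a.player_id <= b.player_id. A NULL in a compared column never satisfies the condition.
- a row (player_id=7): no match → kept, b columns NULL.
- a row (player_id=5): matches 3 b row(s) → 3 output row(s).
- a row (player_id=2): matches 3 b row(s) → 3 output row(s).
- a row (player_id=4): matches 3 b row(s) → 3 output row(s).
- a row (player_id=7): no match → kept, b columns NULL.
- a row (player_id=2): matches 3 b row(s) → 3 output row(s).
- a row (player_id=7): no match → kept, b columns NULL.
- a row (player_id=7): no match → kept, b columns NULL.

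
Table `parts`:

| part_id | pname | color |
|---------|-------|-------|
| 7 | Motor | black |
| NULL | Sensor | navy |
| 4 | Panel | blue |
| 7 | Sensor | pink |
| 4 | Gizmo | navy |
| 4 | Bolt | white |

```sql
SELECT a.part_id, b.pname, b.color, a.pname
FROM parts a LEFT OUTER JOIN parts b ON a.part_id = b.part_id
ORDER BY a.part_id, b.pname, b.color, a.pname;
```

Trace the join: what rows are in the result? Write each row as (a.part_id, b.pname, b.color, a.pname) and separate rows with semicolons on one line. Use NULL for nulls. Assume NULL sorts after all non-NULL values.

(4, Bolt, white, Bolt); (4, Bolt, white, Gizmo); (4, Bolt, white, Panel); (4, Gizmo, navy, Bolt); (4, Gizmo, navy, Gizmo); (4, Gizmo, navy, Panel); (4, Panel, blue, Bolt); (4, Panel, blue, Gizmo); (4, Panel, blue, Panel); (7, Motor, black, Motor); (7, Motor, black, Sensor); (7, Sensor, pink, Motor); (7, Sensor, pink, Sensor); (NULL, NULL, NULL, Sensor)

LEFT JOIN keeps every row from `parts a`; unmatched rows get NULL for `parts b`'s columns.
Matching on a.part_id = b.part_id. A NULL in a compared column never satisfies the condition.
Matched pairs: 13; unmatched a rows kept: 1.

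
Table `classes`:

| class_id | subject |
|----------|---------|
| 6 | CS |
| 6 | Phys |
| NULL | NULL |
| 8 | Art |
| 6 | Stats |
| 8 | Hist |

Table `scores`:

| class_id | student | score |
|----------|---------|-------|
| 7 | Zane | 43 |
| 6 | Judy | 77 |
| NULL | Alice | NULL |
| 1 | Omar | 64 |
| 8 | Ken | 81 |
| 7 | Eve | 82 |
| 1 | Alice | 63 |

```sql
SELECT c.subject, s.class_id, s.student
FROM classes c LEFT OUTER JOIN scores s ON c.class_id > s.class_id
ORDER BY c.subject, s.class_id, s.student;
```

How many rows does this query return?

LEFT JOIN keeps every row from `classes`; unmatched rows get NULL for `scores`'s columns.
Matching on c.class_id > s.class_id. A NULL in a compared column never satisfies the condition.
- c row (class_id=6): matches 2 s row(s) → 2 output row(s).
- c row (class_id=6): matches 2 s row(s) → 2 output row(s).
- c row (class_id=NULL): no match → kept, s columns NULL.
- c row (class_id=8): matches 5 s row(s) → 5 output row(s).
- c row (class_id=6): matches 2 s row(s) → 2 output row(s).
- c row (class_id=8): matches 5 s row(s) → 5 output row(s).
Total: 16 matched + 1 padded = 17 rows.

17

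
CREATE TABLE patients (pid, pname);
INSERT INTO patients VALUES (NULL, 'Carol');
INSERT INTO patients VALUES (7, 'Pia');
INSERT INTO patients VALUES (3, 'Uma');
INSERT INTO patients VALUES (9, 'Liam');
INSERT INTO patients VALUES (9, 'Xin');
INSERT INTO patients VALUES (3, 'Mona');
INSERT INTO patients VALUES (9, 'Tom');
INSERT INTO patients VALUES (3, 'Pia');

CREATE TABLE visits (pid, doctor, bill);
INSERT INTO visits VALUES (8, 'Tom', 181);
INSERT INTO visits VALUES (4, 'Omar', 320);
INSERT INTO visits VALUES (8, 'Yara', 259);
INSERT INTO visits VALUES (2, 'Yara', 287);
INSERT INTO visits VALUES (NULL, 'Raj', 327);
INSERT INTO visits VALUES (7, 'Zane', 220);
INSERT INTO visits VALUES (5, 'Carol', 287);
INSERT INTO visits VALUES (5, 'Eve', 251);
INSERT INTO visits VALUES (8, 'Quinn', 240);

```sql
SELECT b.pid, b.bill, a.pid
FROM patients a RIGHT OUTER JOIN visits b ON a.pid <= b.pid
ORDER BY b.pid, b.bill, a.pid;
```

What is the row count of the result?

27

RIGHT JOIN keeps every row from `visits`; unmatched rows get NULL for `patients`'s columns.
Matching on a.pid <= b.pid. A NULL in a compared column never satisfies the condition.
- a (pid=NULL) has no partner in b.
- a (pid=7) pairs with 4 row(s) of b.
- a (pid=3) pairs with 7 row(s) of b.
- a (pid=9) has no partner in b.
- a (pid=9) has no partner in b.
- a (pid=3) pairs with 7 row(s) of b.
- a (pid=9) has no partner in b.
- a (pid=3) pairs with 7 row(s) of b.
- 2 row(s) from b found no a partner → padded with NULL.
Total: 25 matched + 2 padded = 27 rows.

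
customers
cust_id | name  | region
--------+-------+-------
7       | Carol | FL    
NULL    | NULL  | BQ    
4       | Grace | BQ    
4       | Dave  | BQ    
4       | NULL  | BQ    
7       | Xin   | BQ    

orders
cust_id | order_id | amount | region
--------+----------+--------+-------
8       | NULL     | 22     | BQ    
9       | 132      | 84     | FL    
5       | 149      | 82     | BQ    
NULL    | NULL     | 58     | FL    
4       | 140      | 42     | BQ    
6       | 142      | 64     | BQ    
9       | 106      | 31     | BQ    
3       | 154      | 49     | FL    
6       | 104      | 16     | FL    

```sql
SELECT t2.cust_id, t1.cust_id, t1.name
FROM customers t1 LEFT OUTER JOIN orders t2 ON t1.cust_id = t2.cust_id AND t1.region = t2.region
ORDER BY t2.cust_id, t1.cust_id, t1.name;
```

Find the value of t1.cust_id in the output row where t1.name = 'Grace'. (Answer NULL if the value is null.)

LEFT JOIN keeps every row from `customers`; unmatched rows get NULL for `orders`'s columns.
Matching on t1.cust_id = t2.cust_id AND t1.region = t2.region. A NULL in a compared column never satisfies the condition.
Matched pairs: 3; unmatched t1 rows kept: 3.

4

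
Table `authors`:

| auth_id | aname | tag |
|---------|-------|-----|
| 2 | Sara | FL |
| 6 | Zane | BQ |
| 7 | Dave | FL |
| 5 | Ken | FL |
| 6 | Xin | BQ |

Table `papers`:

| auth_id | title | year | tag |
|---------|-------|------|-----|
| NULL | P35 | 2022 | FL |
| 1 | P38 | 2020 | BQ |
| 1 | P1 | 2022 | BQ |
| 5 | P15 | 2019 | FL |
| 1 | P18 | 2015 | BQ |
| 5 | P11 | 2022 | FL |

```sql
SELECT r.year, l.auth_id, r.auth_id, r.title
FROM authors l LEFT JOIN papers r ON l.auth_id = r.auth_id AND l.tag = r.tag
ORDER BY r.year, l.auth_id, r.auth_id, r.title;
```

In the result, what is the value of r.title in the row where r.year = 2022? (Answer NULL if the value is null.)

P11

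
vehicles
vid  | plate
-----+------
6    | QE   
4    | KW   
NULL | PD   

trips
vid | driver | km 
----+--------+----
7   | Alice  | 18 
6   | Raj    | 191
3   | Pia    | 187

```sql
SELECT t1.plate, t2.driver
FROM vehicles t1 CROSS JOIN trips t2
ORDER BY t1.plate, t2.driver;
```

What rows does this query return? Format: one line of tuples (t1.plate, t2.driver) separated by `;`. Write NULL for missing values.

(KW, Alice); (KW, Pia); (KW, Raj); (PD, Alice); (PD, Pia); (PD, Raj); (QE, Alice); (QE, Pia); (QE, Raj)

CROSS JOIN pairs every row of `vehicles` with every row of `trips`: 3 × 3 = 9 rows.
After projecting and ordering:
t1.plate | t2.driver
KW | Alice
KW | Pia
KW | Raj
PD | Alice
PD | Pia
PD | Raj
QE | Alice
QE | Pia
QE | Raj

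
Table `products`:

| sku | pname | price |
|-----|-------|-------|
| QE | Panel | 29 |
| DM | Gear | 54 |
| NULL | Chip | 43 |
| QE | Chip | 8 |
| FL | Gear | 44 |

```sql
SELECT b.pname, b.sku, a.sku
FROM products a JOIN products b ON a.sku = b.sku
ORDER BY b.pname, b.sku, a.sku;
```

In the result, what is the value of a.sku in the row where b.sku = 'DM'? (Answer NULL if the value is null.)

DM

INNER JOIN keeps only pairs where the ON condition holds.
Matching on a.sku = b.sku. A NULL in a compared column never satisfies the condition.
- a[0] sku=QE → 2 match(es) in b → 2 row(s).
- a[1] sku=DM → 1 match(es) in b → 1 row(s).
- a[2] sku=NULL → no match; dropped.
- a[3] sku=QE → 2 match(es) in b → 2 row(s).
- a[4] sku=FL → 1 match(es) in b → 1 row(s).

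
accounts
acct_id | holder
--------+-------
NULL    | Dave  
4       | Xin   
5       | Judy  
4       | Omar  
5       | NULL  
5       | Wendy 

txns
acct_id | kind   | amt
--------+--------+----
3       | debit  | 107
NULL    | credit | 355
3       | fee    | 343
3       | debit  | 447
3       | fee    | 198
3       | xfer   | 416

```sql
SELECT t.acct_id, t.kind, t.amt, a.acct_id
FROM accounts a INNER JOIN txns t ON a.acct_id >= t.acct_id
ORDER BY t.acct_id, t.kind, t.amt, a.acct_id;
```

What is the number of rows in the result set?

INNER JOIN keeps only pairs where the ON condition holds.
Matching on a.acct_id >= t.acct_id. A NULL in a compared column never satisfies the condition.
Matched pairs: 25.
Total: 25 rows.

25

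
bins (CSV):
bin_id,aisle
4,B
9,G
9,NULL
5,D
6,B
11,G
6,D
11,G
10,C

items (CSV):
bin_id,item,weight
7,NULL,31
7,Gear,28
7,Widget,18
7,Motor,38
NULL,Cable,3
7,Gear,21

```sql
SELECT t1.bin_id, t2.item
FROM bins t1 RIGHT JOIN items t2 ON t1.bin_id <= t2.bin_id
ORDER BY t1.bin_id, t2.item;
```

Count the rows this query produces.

21

RIGHT JOIN keeps every row from `items`; unmatched rows get NULL for `bins`'s columns.
Matching on t1.bin_id <= t2.bin_id. A NULL in a compared column never satisfies the condition.
- bin_id=4: 5 matching t2 row(s), so 5 row(s) emitted.
- bin_id=9: no matching t2 row.
- bin_id=9: no matching t2 row.
- bin_id=5: 5 matching t2 row(s), so 5 row(s) emitted.
- bin_id=6: 5 matching t2 row(s), so 5 row(s) emitted.
- bin_id=11: no matching t2 row.
- bin_id=6: 5 matching t2 row(s), so 5 row(s) emitted.
- bin_id=11: no matching t2 row.
- bin_id=10: no matching t2 row.
- plus 1 unmatched t2 row(s), each kept with NULL t1 columns.
Total: 20 matched + 1 padded = 21 rows.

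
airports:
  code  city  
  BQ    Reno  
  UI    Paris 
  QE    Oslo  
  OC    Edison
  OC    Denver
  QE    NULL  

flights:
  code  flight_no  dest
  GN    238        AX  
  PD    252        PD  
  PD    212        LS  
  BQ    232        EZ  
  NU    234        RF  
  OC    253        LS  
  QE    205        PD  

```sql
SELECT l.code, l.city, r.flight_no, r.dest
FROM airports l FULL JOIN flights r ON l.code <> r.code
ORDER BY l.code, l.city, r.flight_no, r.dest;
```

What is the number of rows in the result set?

FULL OUTER JOIN keeps every row from both sides; unmatched rows get NULL for the other side's columns.
Matching on l.code <> r.code.
Matched pairs: 37; unmatched l rows kept: 0; unmatched r rows kept: 0.
Total: 37 rows.

37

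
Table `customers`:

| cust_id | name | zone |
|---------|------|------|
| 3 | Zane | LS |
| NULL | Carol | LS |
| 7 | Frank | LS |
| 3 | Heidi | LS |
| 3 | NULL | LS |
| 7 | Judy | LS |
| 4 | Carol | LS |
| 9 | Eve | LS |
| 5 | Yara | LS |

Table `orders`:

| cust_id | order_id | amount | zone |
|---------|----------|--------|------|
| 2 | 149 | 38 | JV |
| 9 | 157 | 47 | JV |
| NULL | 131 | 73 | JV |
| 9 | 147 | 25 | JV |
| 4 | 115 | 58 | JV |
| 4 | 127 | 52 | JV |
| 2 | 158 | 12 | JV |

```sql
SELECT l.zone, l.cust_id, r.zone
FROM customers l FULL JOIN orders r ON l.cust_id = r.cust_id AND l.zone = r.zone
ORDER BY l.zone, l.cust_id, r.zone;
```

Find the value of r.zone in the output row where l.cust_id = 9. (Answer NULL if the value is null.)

NULL

FULL OUTER JOIN keeps every row from both sides; unmatched rows get NULL for the other side's columns.
Matching on l.cust_id = r.cust_id AND l.zone = r.zone. A NULL in a compared column never satisfies the condition.
- l (cust_id=3, zone=LS) has no partner → padded with NULL.
- l (cust_id=NULL, zone=LS) has no partner → padded with NULL.
- l (cust_id=7, zone=LS) has no partner → padded with NULL.
- l (cust_id=3, zone=LS) has no partner → padded with NULL.
- l (cust_id=3, zone=LS) has no partner → padded with NULL.
- l (cust_id=7, zone=LS) has no partner → padded with NULL.
- l (cust_id=4, zone=LS) has no partner → padded with NULL.
- l (cust_id=9, zone=LS) has no partner → padded with NULL.
- l (cust_id=5, zone=LS) has no partner → padded with NULL.
- plus 7 unmatched r row(s), each kept with NULL l columns.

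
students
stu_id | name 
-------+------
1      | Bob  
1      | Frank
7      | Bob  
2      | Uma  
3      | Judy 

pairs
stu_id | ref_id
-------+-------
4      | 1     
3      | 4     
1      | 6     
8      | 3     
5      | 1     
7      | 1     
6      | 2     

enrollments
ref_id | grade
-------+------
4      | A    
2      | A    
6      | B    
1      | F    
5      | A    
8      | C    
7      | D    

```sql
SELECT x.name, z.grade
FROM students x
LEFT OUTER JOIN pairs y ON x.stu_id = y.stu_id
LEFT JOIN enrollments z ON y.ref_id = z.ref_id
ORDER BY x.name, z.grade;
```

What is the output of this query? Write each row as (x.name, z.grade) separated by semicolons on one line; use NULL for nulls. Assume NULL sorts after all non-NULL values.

(Bob, B); (Bob, F); (Frank, B); (Judy, A); (Uma, NULL)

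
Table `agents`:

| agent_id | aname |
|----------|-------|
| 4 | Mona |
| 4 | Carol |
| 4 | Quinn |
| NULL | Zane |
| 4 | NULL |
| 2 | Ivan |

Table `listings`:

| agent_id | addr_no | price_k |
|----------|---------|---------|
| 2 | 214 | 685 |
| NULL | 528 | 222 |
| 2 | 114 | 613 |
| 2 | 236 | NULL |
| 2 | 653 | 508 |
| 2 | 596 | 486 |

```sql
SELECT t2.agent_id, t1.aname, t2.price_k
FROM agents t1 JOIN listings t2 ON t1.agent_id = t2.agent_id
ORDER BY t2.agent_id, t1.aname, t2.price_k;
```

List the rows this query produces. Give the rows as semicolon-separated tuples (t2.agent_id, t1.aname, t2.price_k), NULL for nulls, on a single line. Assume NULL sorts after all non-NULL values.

INNER JOIN keeps only pairs where the ON condition holds.
Matching on t1.agent_id = t2.agent_id. A NULL in a compared column never satisfies the condition.
Matched pairs: 5.

(2, Ivan, 486); (2, Ivan, 508); (2, Ivan, 613); (2, Ivan, 685); (2, Ivan, NULL)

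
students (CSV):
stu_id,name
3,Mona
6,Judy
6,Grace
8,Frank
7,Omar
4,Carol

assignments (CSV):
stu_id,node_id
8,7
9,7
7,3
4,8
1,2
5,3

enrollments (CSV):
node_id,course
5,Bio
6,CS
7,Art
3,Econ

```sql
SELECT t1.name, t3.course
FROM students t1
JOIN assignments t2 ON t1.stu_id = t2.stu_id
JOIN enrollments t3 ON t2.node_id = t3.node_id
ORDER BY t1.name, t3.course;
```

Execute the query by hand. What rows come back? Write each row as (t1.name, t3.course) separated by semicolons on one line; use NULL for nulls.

(Frank, Art); (Omar, Econ)

Joins associate left-to-right: students INNER JOIN assignments on stu_id gives 3 intermediate row(s).
Then INNER JOIN `enrollments t3` on node_id: keep only rows whose t2.node_id appears in t3.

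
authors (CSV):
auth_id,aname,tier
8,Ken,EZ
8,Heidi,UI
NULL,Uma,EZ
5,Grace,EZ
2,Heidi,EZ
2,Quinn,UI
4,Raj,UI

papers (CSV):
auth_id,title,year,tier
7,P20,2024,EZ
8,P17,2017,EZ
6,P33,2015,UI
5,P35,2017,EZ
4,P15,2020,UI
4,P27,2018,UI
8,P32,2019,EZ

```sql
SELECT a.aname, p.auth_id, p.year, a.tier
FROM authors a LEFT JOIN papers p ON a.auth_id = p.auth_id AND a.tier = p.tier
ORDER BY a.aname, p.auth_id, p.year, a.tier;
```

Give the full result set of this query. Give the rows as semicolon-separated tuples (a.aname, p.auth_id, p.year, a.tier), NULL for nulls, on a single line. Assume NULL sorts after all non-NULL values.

LEFT JOIN keeps every row from `authors`; unmatched rows get NULL for `papers`'s columns.
Matching on a.auth_id = p.auth_id AND a.tier = p.tier. A NULL in a compared column never satisfies the condition.
- a (auth_id=8, tier=EZ) pairs with 2 row(s) of p.
- a (auth_id=8, tier=UI) has no partner → padded with NULL.
- a (auth_id=NULL, tier=EZ) has no partner → padded with NULL.
- a (auth_id=5, tier=EZ) pairs with 1 row(s) of p.
- a (auth_id=2, tier=EZ) has no partner → padded with NULL.
- a (auth_id=2, tier=UI) has no partner → padded with NULL.
- a (auth_id=4, tier=UI) pairs with 2 row(s) of p.
After projecting and ordering:
a.aname | p.auth_id | p.year | a.tier
Grace | 5 | 2017 | EZ
Heidi | NULL | NULL | EZ
Heidi | NULL | NULL | UI
Ken | 8 | 2017 | EZ
Ken | 8 | 2019 | EZ
Quinn | NULL | NULL | UI
Raj | 4 | 2018 | UI
Raj | 4 | 2020 | UI
Uma | NULL | NULL | EZ

(Grace, 5, 2017, EZ); (Heidi, NULL, NULL, EZ); (Heidi, NULL, NULL, UI); (Ken, 8, 2017, EZ); (Ken, 8, 2019, EZ); (Quinn, NULL, NULL, UI); (Raj, 4, 2018, UI); (Raj, 4, 2020, UI); (Uma, NULL, NULL, EZ)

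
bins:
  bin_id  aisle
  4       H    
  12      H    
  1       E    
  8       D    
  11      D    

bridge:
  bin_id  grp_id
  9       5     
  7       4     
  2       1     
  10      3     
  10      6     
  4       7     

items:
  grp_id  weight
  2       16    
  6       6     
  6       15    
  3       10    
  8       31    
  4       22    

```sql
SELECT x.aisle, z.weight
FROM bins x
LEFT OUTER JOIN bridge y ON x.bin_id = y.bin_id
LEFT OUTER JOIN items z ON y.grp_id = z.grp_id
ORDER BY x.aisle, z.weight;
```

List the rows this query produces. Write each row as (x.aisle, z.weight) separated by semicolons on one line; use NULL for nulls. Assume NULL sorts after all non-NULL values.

(D, NULL); (D, NULL); (E, NULL); (H, NULL); (H, NULL)

Evaluate left to right. First `bins x LEFT JOIN bridge y` on bin_id: 5 row(s).
Then LEFT JOIN `items z` on grp_id: each of those 5 rows is kept; rows whose y.grp_id has no match in z get NULL for z's columns.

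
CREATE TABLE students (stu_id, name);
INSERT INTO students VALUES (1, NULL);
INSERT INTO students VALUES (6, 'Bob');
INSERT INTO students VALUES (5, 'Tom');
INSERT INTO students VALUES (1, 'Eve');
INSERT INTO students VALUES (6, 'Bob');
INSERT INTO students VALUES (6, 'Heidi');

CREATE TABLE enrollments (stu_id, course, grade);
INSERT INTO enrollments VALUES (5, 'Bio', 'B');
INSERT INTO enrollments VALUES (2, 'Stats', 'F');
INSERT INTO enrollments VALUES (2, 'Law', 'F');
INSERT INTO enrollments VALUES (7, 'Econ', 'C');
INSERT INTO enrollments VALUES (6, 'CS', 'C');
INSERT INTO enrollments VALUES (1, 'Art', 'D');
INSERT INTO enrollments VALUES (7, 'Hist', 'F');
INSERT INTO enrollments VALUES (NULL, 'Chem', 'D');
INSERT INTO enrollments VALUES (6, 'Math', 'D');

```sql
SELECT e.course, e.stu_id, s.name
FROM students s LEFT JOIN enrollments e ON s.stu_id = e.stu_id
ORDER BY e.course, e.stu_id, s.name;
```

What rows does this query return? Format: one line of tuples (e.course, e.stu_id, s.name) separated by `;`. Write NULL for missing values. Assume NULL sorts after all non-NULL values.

LEFT JOIN keeps every row from `students`; unmatched rows get NULL for `enrollments`'s columns.
Matching on s.stu_id = e.stu_id. A NULL in a compared column never satisfies the condition.
Matched pairs: 9; unmatched s rows kept: 0.

(Art, 1, Eve); (Art, 1, NULL); (Bio, 5, Tom); (CS, 6, Bob); (CS, 6, Bob); (CS, 6, Heidi); (Math, 6, Bob); (Math, 6, Bob); (Math, 6, Heidi)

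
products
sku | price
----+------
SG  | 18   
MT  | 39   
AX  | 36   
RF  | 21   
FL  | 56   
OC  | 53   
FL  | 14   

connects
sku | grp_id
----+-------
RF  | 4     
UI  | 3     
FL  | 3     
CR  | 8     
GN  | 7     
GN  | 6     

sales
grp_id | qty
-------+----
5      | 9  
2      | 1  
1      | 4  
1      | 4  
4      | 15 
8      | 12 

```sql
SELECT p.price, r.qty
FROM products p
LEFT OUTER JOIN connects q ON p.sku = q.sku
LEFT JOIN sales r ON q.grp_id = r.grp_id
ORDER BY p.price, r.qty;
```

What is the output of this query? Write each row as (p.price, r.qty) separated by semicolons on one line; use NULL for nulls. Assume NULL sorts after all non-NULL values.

(14, NULL); (18, NULL); (21, 15); (36, NULL); (39, NULL); (53, NULL); (56, NULL)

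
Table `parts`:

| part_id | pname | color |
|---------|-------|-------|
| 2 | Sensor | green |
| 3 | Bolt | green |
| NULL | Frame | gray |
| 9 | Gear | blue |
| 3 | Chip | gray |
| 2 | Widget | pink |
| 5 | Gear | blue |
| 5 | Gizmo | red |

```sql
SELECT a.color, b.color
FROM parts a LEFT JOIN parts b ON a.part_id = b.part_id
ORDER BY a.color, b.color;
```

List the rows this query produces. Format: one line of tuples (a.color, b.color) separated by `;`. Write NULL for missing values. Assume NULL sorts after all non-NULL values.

(blue, blue); (blue, blue); (blue, red); (gray, gray); (gray, green); (gray, NULL); (green, gray); (green, green); (green, green); (green, pink); (pink, green); (pink, pink); (red, blue); (red, red)

LEFT JOIN keeps every row from `parts a`; unmatched rows get NULL for `parts b`'s columns.
Matching on a.part_id = b.part_id. A NULL in a compared column never satisfies the condition.
Matched pairs: 13; unmatched a rows kept: 1.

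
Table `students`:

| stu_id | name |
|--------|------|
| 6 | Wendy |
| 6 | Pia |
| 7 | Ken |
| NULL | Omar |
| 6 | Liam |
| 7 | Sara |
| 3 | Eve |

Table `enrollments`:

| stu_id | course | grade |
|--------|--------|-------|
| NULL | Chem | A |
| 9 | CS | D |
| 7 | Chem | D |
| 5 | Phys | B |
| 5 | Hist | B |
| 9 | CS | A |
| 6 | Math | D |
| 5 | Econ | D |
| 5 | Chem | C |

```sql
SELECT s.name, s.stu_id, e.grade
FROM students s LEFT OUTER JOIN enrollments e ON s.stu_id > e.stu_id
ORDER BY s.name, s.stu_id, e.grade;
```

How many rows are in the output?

24

LEFT JOIN keeps every row from `students`; unmatched rows get NULL for `enrollments`'s columns.
Matching on s.stu_id > e.stu_id. A NULL in a compared column never satisfies the condition.
- stu_id=6: 4 matching e row(s), so 4 row(s) emitted.
- stu_id=6: 4 matching e row(s), so 4 row(s) emitted.
- stu_id=7: 5 matching e row(s), so 5 row(s) emitted.
- stu_id=NULL: no e row matches, row kept with e columns NULL.
- stu_id=6: 4 matching e row(s), so 4 row(s) emitted.
- stu_id=7: 5 matching e row(s), so 5 row(s) emitted.
- stu_id=3: no e row matches, row kept with e columns NULL.
Total: 22 matched + 2 padded = 24 rows.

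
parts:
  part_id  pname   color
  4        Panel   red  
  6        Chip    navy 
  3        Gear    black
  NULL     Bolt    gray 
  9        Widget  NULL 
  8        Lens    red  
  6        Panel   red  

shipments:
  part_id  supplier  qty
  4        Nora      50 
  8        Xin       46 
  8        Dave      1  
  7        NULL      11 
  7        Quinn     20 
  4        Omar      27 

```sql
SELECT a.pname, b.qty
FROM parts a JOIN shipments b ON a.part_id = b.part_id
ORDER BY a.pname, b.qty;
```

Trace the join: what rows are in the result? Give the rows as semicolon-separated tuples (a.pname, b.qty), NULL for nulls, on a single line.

INNER JOIN keeps only pairs where the ON condition holds.
Matching on a.part_id = b.part_id. A NULL in a compared column never satisfies the condition.
- a[0] part_id=4 → 2 match(es) in b → 2 row(s).
- a[1] part_id=6 → no match; dropped.
- a[2] part_id=3 → no match; dropped.
- a[3] part_id=NULL → no match; dropped.
- a[4] part_id=9 → no match; dropped.
- a[5] part_id=8 → 2 match(es) in b → 2 row(s).
- a[6] part_id=6 → no match; dropped.
After projecting and ordering:
a.pname | b.qty
Lens | 1
Lens | 46
Panel | 27
Panel | 50

(Lens, 1); (Lens, 46); (Panel, 27); (Panel, 50)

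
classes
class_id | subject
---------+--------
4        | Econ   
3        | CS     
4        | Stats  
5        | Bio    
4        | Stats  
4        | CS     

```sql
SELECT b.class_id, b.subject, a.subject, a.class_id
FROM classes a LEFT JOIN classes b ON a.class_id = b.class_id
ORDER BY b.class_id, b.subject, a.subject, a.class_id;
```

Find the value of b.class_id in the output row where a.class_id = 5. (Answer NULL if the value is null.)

5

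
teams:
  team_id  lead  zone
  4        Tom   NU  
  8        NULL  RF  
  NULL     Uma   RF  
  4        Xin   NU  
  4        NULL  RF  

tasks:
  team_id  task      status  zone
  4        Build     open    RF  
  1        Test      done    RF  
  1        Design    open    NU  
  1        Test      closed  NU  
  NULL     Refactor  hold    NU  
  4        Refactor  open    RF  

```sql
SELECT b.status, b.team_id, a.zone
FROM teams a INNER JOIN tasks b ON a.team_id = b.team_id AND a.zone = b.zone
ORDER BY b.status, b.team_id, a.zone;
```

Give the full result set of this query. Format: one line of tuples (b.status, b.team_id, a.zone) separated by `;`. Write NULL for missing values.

(open, 4, RF); (open, 4, RF)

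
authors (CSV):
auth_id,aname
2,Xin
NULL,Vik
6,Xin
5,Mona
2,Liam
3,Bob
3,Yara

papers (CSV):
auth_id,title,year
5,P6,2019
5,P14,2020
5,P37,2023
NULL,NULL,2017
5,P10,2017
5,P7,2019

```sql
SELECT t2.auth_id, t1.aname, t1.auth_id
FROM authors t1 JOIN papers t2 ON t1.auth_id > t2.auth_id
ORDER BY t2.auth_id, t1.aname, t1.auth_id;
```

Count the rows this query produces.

5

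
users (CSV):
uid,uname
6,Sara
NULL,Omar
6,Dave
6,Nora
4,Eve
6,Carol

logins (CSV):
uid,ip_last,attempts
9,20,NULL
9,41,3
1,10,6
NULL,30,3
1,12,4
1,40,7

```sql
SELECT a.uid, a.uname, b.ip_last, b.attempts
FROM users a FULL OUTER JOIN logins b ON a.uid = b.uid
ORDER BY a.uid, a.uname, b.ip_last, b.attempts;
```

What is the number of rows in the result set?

12

FULL OUTER JOIN keeps every row from both sides; unmatched rows get NULL for the other side's columns.
Matching on a.uid = b.uid. A NULL in a compared column never satisfies the condition.
- a (uid=6) has no partner → padded with NULL.
- a (uid=NULL) has no partner → padded with NULL.
- a (uid=6) has no partner → padded with NULL.
- a (uid=6) has no partner → padded with NULL.
- a (uid=4) has no partner → padded with NULL.
- a (uid=6) has no partner → padded with NULL.
- plus 6 unmatched b row(s), each kept with NULL a columns.
Total: 0 matched + 12 padded = 12 rows.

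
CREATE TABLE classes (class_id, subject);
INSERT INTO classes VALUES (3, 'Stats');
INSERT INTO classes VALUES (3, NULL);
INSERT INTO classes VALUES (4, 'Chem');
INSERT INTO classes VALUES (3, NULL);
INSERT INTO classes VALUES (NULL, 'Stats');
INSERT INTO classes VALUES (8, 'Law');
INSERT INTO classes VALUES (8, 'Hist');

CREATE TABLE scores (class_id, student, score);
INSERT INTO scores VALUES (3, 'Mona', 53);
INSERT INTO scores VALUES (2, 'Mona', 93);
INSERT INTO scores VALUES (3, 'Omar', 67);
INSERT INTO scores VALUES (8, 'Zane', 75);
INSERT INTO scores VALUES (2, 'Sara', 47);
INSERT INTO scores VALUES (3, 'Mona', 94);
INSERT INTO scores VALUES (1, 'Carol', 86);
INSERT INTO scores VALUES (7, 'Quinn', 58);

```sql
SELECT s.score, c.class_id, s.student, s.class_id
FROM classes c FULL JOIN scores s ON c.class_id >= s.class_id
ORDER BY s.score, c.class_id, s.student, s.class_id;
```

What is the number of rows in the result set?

41

FULL OUTER JOIN keeps every row from both sides; unmatched rows get NULL for the other side's columns.
Matching on c.class_id >= s.class_id. A NULL in a compared column never satisfies the condition.
- c (class_id=3) pairs with 6 row(s) of s.
- c (class_id=3) pairs with 6 row(s) of s.
- c (class_id=4) pairs with 6 row(s) of s.
- c (class_id=3) pairs with 6 row(s) of s.
- c (class_id=NULL) has no partner → padded with NULL.
- c (class_id=8) pairs with 8 row(s) of s.
- c (class_id=8) pairs with 8 row(s) of s.
Total: 40 matched + 1 padded = 41 rows.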